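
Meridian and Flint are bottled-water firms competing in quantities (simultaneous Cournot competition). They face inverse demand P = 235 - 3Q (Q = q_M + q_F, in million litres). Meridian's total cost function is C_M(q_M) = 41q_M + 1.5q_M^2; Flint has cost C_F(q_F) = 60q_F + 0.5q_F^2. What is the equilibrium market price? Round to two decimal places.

Meridian's profit: π_M = (235 - 3Q)q_M - (41q_M + (3/2)q_M²). Setting ∂π_M/∂q_M = 0: 194 - 9q_M - 3(q_F) = 0.
Flint's first-order condition: 175 - 7q_F - 3(q_M) = 0.
So q_M = (194 - 3q_F)/9 and q_F = (175 - 3q_M)/7.
Substituting one into the other gives q_M = 833/54 and q_F = 331/18.
Total output Q = 913/27, so price P = 235 - 3·(913/27) = 1202/9.

133.56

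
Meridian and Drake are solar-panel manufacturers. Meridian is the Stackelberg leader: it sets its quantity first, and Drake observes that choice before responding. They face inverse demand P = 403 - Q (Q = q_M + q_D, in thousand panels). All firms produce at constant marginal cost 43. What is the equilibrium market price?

Solve by backward induction. Given q_M, the follower Drake maximises π_D = (403 - q_M - q_D)q_D - 43q_D.
Setting the follower's marginal profit to zero, 360 - q_M - 2q_D = 0, i.e. q_D = (360 - q_M)/2.
Meridian substitutes q_D(q_M) into its own profit: π_M = q_M(403 - q_M - (360 - q_M)/2) - 43q_M = (223 - (1/2)q_M)q_M - 43q_M.
The leader's first-order condition 180 - q_M = 0 yields q_M = 180.
Then q_D = (360 - 180)/2 = 90.
Total output Q = 270, so price P = 403 - 270 = 133.

133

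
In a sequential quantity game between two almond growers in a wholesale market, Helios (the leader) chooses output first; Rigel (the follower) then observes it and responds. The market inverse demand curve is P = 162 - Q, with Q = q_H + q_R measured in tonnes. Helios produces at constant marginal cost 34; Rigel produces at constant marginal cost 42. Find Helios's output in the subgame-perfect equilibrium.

The follower Rigel best-responds to any q_H: π_R = (162 - Q)q_R - 42q_R.
Setting the follower's marginal profit to zero, 120 - q_H - 2q_R = 0, i.e. q_R = (120 - q_H)/2.
The leader anticipates this reaction. Substituting into P = 162 - Q gives P = 102 - (1/2)q_H, so π_H = (102 - (1/2)q_H)q_H - 34q_H.
Maximising: ∂π_H/∂q_H = 68 - q_H = 0, giving q_H = 68.
Then q_R = (120 - 68)/2 = 26.

68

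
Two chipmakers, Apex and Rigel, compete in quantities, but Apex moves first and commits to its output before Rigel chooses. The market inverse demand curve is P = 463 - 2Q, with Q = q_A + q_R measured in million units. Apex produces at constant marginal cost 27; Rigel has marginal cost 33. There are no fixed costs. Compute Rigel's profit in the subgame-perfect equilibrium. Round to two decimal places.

The follower Rigel best-responds to any q_A: π_R = (463 - 2Q)q_R - 33q_R.
∂π_R/∂q_R = 430 - 2q_A - 4q_R = 0 gives the reaction function q_R = (430 - 2q_A)/4.
The leader anticipates this reaction. Substituting into P = 463 - 2Q gives P = 248 - q_A, so π_A = (248 - q_A)q_A - 27q_A.
Leader FOC: 221 - 2q_A = 0, so q_A = 221/2.
Then q_R = (430 - 2·(221/2))/4 = 209/4.
Price P = 463 - 2·(651/4) = 275/2.
Rigel's profit: (275/2 - 33)·(209/4) = 5460.1250.

5460.13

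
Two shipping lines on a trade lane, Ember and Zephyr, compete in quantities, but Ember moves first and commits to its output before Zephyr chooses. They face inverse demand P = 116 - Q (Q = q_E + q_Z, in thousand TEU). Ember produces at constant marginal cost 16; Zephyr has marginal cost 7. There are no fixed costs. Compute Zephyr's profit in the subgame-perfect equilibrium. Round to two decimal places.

Solve by backward induction. Given q_E, the follower Zephyr maximises π_Z = (116 - q_E - q_Z)q_Z - 7q_Z.
Setting the follower's marginal profit to zero, 109 - q_E - 2q_Z = 0, i.e. q_Z = (109 - q_E)/2.
The leader anticipates this reaction. Substituting into P = 116 - Q gives P = 123/2 - (1/2)q_E, so π_E = (123/2 - (1/2)q_E)q_E - 16q_E.
Maximising: ∂π_E/∂q_E = 91/2 - q_E = 0, giving q_E = 91/2.
Then q_Z = (109 - 91/2)/2 = 127/4.
Price P = 116 - 309/4 = 155/4.
Zephyr's profit: (155/4 - 7)·(127/4) = 1008.0625.

1008.06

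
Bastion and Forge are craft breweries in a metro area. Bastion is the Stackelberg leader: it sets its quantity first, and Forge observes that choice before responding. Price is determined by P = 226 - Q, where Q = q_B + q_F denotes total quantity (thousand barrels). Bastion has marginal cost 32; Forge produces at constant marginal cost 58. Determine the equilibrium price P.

87

Solve by backward induction. Given q_B, the follower Forge maximises π_F = (226 - q_B - q_F)q_F - 58q_F.
Follower FOC: 168 - q_B - 2q_F = 0, so q_F(q_B) = (168 - q_B)/2.
The leader anticipates this reaction. Substituting into P = 226 - Q gives P = 142 - (1/2)q_B, so π_B = (142 - (1/2)q_B)q_B - 32q_B.
Leader FOC: 110 - q_B = 0, so q_B = 110.
Then q_F = (168 - 110)/2 = 29.
Total output Q = 139, so price P = 226 - 139 = 87.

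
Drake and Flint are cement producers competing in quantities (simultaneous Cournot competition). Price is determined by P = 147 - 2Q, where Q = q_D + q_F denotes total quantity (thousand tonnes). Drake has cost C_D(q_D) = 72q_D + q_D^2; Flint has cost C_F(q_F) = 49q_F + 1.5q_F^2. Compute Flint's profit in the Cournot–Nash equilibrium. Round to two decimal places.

465.00

Drake's profit: π_D = (147 - 2Q)q_D - (72q_D + q_D²). Setting ∂π_D/∂q_D = 0: 75 - 6q_D - 2(q_F) = 0.
Flint's first-order condition: 98 - 7q_F - 2(q_D) = 0.
Rearranging gives the reaction functions q_D = (75 - 2q_F)/6 and q_F = (98 - 2q_D)/7.
Solving the pair: q_D = 329/38, q_F = 219/19.
Price P = 147 - 2·(767/38) = 106.6316.
Flint's profit: 106.6316·(219/19) - 49·(219/19) - (3/2)(219/19)² = 464.9958.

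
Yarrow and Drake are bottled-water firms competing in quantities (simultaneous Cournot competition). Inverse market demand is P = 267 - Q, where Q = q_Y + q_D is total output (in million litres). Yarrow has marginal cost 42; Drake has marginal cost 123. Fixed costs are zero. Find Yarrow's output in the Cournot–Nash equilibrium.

102

Yarrow's profit: π_Y = (267 - Q)q_Y - (42q_Y). Setting ∂π_Y/∂q_Y = 0: 225 - 2q_Y - (q_D) = 0.
Drake's first-order condition: 144 - 2q_D - (q_Y) = 0.
So q_Y = (225 - q_D)/2 and q_D = (144 - q_Y)/2.
Solving the pair: q_Y = 102, q_D = 21.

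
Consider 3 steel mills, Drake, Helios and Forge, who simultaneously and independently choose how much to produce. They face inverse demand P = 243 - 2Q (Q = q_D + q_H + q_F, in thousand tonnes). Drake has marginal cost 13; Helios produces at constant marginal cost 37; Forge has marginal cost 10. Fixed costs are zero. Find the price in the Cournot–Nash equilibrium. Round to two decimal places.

75.75

Drake's profit: π_D = (243 - 2Q)q_D - (13q_D). Setting ∂π_D/∂q_D = 0: 230 - 4q_D - 2(q_H + q_F) = 0.
Helios's first-order condition: 206 - 4q_H - 2(q_D + q_F) = 0.
Forge's profit: π_F = (243 - 2Q)q_F - (10q_F). Setting ∂π_F/∂q_F = 0: 233 - 4q_F - 2(q_D + q_H) = 0.
Summing all 3 equations gives 669 − 8Q = 0, hence Q = 669/8.
Back-substituting: q_D = (230 − 669/4)/2 = 251/8, q_H = (206 − 669/4)/2 = 155/8, q_F = (233 − 669/4)/2 = 263/8.
Total output Q = 669/8, so price P = 243 - 2·(669/8) = 303/4.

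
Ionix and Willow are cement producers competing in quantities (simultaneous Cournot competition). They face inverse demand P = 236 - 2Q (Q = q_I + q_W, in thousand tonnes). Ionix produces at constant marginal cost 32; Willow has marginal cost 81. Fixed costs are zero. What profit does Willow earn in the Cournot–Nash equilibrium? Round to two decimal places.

624.22

Ionix's profit: π_I = (236 - 2Q)q_I - (32q_I). Setting ∂π_I/∂q_I = 0: 204 - 4q_I - 2(q_W) = 0.
Willow's first-order condition: 155 - 4q_W - 2(q_I) = 0.
Rearranging gives the reaction functions q_I = (204 - 2q_W)/4 and q_W = (155 - 2q_I)/4.
Solving the pair: q_I = 253/6, q_W = 53/3.
Price P = 236 - 2·(359/6) = 349/3.
Willow's profit: (349/3 - 81)·(53/3) = 624.2222.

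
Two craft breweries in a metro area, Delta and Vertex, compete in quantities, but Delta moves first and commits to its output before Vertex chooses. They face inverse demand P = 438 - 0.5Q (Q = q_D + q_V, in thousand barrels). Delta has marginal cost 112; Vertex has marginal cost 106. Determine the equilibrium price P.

192

The follower Vertex best-responds to any q_D: π_V = (438 - 0.5Q)q_V - 106q_V.
Setting the follower's marginal profit to zero, 332 - (1/2)q_D - q_V = 0, i.e. q_V = (332 - (1/2)q_D).
The leader anticipates this reaction. Substituting into P = 438 - 0.5Q gives P = 272 - (1/4)q_D, so π_D = (272 - (1/4)q_D)q_D - 112q_D.
Leader FOC: 160 - (1/2)q_D = 0, so q_D = 320.
Then q_V = (332 - (1/2)·320) = 172.
Total output Q = 492, so price P = 438 - (1/2)·492 = 192.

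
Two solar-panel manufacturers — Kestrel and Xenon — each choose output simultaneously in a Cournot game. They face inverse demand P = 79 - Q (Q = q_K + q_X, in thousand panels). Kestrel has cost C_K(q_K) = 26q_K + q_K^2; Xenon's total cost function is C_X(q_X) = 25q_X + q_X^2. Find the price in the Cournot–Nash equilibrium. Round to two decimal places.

57.60

Kestrel's profit: π_K = (79 - Q)q_K - (26q_K + q_K²). Setting ∂π_K/∂q_K = 0: 53 - 4q_K - (q_X) = 0.
Xenon's first-order condition: 54 - 4q_X - (q_K) = 0.
Best responses: q_K = (53 - q_X)/4, q_X = (54 - q_K)/4.
Solving the pair: q_K = 158/15, q_X = 163/15.
Total output Q = 107/5, so price P = 79 - 107/5 = 288/5.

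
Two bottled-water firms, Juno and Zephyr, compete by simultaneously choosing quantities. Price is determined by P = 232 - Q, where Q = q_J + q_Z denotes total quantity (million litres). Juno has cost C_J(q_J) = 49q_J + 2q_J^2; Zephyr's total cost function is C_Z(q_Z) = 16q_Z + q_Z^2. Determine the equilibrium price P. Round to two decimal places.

Juno's profit: π_J = (232 - Q)q_J - (49q_J + 2q_J²). Setting ∂π_J/∂q_J = 0: 183 - 6q_J - (q_Z) = 0.
Zephyr's first-order condition: 216 - 4q_Z - (q_J) = 0.
So q_J = (183 - q_Z)/6 and q_Z = (216 - q_J)/4.
Solving the pair: q_J = 516/23, q_Z = 1113/23.
Total output Q = 1629/23, so price P = 232 - 1629/23 = 161.1739.

161.17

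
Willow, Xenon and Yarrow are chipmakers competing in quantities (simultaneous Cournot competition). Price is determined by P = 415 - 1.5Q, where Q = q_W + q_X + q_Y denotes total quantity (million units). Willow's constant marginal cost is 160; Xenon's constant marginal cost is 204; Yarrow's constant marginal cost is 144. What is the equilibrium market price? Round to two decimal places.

Willow's profit: π_W = (415 - 1.5Q)q_W - (160q_W). Setting ∂π_W/∂q_W = 0: 255 - 3q_W - (3/2)(q_X + q_Y) = 0.
Xenon's profit: π_X = (415 - 1.5Q)q_X - (204q_X). Setting ∂π_X/∂q_X = 0: 211 - 3q_X - (3/2)(q_W + q_Y) = 0.
Yarrow's first-order condition: 271 - 3q_Y - (3/2)(q_W + q_X) = 0.
Adding the 3 conditions: 737 − 3Q − 3Q = 0, i.e. Q = 737/6.
Back-substituting: q_W = (255 − 737/4)/(3/2) = 283/6, q_X = (211 − 737/4)/(3/2) = 107/6, q_Y = (271 − 737/4)/(3/2) = 347/6.
Total output Q = 737/6, so price P = 415 - (3/2)·(737/6) = 923/4.

230.75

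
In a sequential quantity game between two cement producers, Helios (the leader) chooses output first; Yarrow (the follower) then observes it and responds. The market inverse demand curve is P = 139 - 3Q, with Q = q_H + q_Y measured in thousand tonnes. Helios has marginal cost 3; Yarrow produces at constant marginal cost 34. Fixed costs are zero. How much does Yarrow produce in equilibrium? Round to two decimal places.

The follower Yarrow best-responds to any q_H: π_Y = (139 - 3Q)q_Y - 34q_Y.
∂π_Y/∂q_Y = 105 - 3q_H - 6q_Y = 0 gives the reaction function q_Y = (105 - 3q_H)/6.
The leader anticipates this reaction. Substituting into P = 139 - 3Q gives P = 173/2 - (3/2)q_H, so π_H = (173/2 - (3/2)q_H)q_H - 3q_H.
Maximising: ∂π_H/∂q_H = 167/2 - 3q_H = 0, giving q_H = 167/6.
Then q_Y = (105 - 3·(167/6))/6 = 43/12.

3.58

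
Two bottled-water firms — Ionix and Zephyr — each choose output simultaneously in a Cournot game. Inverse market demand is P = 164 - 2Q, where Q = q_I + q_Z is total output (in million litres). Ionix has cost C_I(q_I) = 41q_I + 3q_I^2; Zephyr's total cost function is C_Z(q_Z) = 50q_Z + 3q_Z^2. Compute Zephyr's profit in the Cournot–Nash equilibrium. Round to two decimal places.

Ionix's profit: π_I = (164 - 2Q)q_I - (41q_I + 3q_I²). Setting ∂π_I/∂q_I = 0: 123 - 10q_I - 2(q_Z) = 0.
Zephyr's first-order condition: 114 - 10q_Z - 2(q_I) = 0.
Best responses: q_I = (123 - 2q_Z)/10, q_Z = (114 - 2q_I)/10.
Solving the pair: q_I = 167/16, q_Z = 149/16.
Price P = 164 - 2·(79/4) = 249/2.
Zephyr's profit: (249/2)·(149/16) - 50·(149/16) - 3(149/16)² = 433.6133.

433.61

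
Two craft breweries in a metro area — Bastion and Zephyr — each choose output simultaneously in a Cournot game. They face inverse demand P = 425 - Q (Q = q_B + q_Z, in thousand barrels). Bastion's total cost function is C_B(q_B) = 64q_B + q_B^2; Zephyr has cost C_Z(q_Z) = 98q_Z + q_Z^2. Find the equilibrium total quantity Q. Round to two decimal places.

137.60

Bastion's profit: π_B = (425 - Q)q_B - (64q_B + q_B²). Setting ∂π_B/∂q_B = 0: 361 - 4q_B - (q_Z) = 0.
Zephyr's first-order condition: 327 - 4q_Z - (q_B) = 0.
Best responses: q_B = (361 - q_Z)/4, q_Z = (327 - q_B)/4.
Substituting one into the other gives q_B = 1117/15 and q_Z = 947/15.
Total output Q = 1117/15 + 947/15 = 688/5.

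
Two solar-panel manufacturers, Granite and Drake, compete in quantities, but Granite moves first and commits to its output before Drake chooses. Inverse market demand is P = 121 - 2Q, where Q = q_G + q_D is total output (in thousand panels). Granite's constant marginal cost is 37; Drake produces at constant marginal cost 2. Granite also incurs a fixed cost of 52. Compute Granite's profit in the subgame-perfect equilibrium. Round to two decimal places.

The follower Drake best-responds to any q_G: π_D = (121 - 2Q)q_D - 2q_D.
Setting the follower's marginal profit to zero, 119 - 2q_G - 4q_D = 0, i.e. q_D = (119 - 2q_G)/4.
The leader anticipates this reaction. Substituting into P = 121 - 2Q gives P = 123/2 - q_G, so π_G = (123/2 - q_G)q_G - 37q_G.
Leader FOC: 49/2 - 2q_G = 0, so q_G = 49/4.
Then q_D = (119 - 2·(49/4))/4 = 189/8.
Price P = 121 - 2·(287/8) = 197/4.
Granite's profit: (197/4 - 37)·(49/4) - 52 = 1569/16.

98.06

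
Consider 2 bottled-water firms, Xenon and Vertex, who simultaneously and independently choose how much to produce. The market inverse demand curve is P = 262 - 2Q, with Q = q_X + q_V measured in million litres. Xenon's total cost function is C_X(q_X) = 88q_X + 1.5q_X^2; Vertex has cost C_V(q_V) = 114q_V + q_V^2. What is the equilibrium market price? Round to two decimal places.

186.42

Xenon's profit: π_X = (262 - 2Q)q_X - (88q_X + (3/2)q_X²). Setting ∂π_X/∂q_X = 0: 174 - 7q_X - 2(q_V) = 0.
Vertex's first-order condition: 148 - 6q_V - 2(q_X) = 0.
So q_X = (174 - 2q_V)/7 and q_V = (148 - 2q_X)/6.
Solving the pair: q_X = 374/19, q_V = 344/19.
Total output Q = 718/19, so price P = 262 - 2·(718/19) = 186.4211.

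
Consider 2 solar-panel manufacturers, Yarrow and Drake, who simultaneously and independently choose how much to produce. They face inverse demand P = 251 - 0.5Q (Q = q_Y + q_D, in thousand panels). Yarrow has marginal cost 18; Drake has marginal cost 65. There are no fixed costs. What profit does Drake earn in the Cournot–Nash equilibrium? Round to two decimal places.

4293.56

Yarrow's profit: π_Y = (251 - 0.5Q)q_Y - (18q_Y). Setting ∂π_Y/∂q_Y = 0: 233 - q_Y - (1/2)(q_D) = 0.
Drake's profit: π_D = (251 - 0.5Q)q_D - (65q_D). Setting ∂π_D/∂q_D = 0: 186 - q_D - (1/2)(q_Y) = 0.
So q_Y = (233 - (1/2)q_D) and q_D = (186 - (1/2)q_Y).
Substituting one into the other gives q_Y = 560/3 and q_D = 278/3.
Price P = 251 - (1/2)·(838/3) = 334/3.
Drake's profit: (334/3 - 65)·(278/3) = 4293.5556.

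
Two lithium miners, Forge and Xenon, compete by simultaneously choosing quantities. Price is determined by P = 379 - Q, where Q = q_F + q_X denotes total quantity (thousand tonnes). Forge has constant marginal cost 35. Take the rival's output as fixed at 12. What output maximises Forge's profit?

166

With the rival's output fixed at 12, Forge's profit is π_F = (379 - 12 - q_F)q_F - (35q_F) = (367 - q_F)q_F - (35q_F).
∂π_F/∂q_F = 332 - 2q_F = 0, so q_F = 166.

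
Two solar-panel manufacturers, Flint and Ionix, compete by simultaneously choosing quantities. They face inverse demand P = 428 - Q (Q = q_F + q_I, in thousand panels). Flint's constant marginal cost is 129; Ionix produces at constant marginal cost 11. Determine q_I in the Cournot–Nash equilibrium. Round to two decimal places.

178.33

Flint's profit: π_F = (428 - Q)q_F - (129q_F). Setting ∂π_F/∂q_F = 0: 299 - 2q_F - (q_I) = 0.
Ionix's first-order condition: 417 - 2q_I - (q_F) = 0.
So q_F = (299 - q_I)/2 and q_I = (417 - q_F)/2.
Substituting one into the other gives q_F = 181/3 and q_I = 535/3.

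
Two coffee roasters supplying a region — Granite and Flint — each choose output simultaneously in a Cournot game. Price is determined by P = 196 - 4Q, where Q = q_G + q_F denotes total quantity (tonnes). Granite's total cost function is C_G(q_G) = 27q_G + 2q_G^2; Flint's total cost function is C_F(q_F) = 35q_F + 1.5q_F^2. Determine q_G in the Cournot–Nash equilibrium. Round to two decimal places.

Granite's profit: π_G = (196 - 4Q)q_G - (27q_G + 2q_G²). Setting ∂π_G/∂q_G = 0: 169 - 12q_G - 4(q_F) = 0.
Flint's profit: π_F = (196 - 4Q)q_F - (35q_F + (3/2)q_F²). Setting ∂π_F/∂q_F = 0: 161 - 11q_F - 4(q_G) = 0.
So q_G = (169 - 4q_F)/12 and q_F = (161 - 4q_G)/11.
Substituting one into the other gives q_G = 1215/116 and q_F = 314/29.

10.47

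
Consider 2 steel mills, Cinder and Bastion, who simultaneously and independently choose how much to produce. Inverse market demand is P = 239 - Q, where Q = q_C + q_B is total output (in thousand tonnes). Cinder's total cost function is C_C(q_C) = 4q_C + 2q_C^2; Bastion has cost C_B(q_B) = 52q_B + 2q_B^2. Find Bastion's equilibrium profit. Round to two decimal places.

1926.78

Cinder's profit: π_C = (239 - Q)q_C - (4q_C + 2q_C²). Setting ∂π_C/∂q_C = 0: 235 - 6q_C - (q_B) = 0.
Bastion's first-order condition: 187 - 6q_B - (q_C) = 0.
So q_C = (235 - q_B)/6 and q_B = (187 - q_C)/6.
Substituting one into the other gives q_C = 1223/35 and q_B = 887/35.
Price P = 239 - 422/7 = 1251/7.
Bastion's profit: (1251/7)·(887/35) - 52·(887/35) - 2(887/35)² = 1926.7812.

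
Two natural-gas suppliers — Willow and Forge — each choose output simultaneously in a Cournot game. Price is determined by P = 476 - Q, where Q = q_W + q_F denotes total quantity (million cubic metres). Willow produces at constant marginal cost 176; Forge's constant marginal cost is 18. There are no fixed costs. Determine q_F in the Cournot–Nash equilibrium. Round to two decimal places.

205.33

Willow's profit: π_W = (476 - Q)q_W - (176q_W). Setting ∂π_W/∂q_W = 0: 300 - 2q_W - (q_F) = 0.
Forge's profit: π_F = (476 - Q)q_F - (18q_F). Setting ∂π_F/∂q_F = 0: 458 - 2q_F - (q_W) = 0.
So q_W = (300 - q_F)/2 and q_F = (458 - q_W)/2.
Solving the pair: q_W = 142/3, q_F = 616/3.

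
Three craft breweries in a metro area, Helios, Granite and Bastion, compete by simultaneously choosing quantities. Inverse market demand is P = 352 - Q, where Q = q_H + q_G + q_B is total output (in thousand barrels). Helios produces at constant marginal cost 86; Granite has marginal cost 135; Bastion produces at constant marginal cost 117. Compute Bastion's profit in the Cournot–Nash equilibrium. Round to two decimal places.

3080.25

Helios's profit: π_H = (352 - Q)q_H - (86q_H). Setting ∂π_H/∂q_H = 0: 266 - 2q_H - (q_G + q_B) = 0.
Granite's first-order condition: 217 - 2q_G - (q_H + q_B) = 0.
Bastion's first-order condition: 235 - 2q_B - (q_H + q_G) = 0.
Summing all 3 equations gives 718 − 4Q = 0, hence Q = 359/2.
Back-substituting: q_H = (266 − 359/2) = 173/2, q_G = (217 − 359/2) = 75/2, q_B = (235 − 359/2) = 111/2.
Price P = 352 - 359/2 = 345/2.
Bastion's profit: (345/2 - 117)·(111/2) = 3080.2500.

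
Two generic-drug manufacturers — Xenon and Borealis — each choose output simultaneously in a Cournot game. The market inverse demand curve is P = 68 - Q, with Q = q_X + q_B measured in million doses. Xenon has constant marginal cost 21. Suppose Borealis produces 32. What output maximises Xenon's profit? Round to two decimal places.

With the rival's output fixed at 32, Xenon's profit is π_X = (68 - 32 - q_X)q_X - (21q_X) = (36 - q_X)q_X - (21q_X).
∂π_X/∂q_X = 15 - 2q_X = 0, so q_X = 15/2.

7.50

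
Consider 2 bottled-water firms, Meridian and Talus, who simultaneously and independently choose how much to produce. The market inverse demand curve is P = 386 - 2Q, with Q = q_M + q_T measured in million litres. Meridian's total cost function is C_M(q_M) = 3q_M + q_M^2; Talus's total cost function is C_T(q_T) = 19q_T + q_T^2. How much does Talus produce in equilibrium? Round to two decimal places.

Meridian's profit: π_M = (386 - 2Q)q_M - (3q_M + q_M²). Setting ∂π_M/∂q_M = 0: 383 - 6q_M - 2(q_T) = 0.
Talus's first-order condition: 367 - 6q_T - 2(q_M) = 0.
Best responses: q_M = (383 - 2q_T)/6, q_T = (367 - 2q_M)/6.
Substituting one into the other gives q_M = 391/8 and q_T = 359/8.

44.88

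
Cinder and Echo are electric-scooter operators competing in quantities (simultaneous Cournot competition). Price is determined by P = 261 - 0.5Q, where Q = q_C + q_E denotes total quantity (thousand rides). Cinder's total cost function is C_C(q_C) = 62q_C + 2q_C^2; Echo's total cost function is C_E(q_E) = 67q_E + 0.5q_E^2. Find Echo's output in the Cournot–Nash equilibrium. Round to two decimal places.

Cinder's profit: π_C = (261 - 0.5Q)q_C - (62q_C + 2q_C²). Setting ∂π_C/∂q_C = 0: 199 - 5q_C - (1/2)(q_E) = 0.
Echo's first-order condition: 194 - 2q_E - (1/2)(q_C) = 0.
So q_C = (199 - (1/2)q_E)/5 and q_E = (194 - (1/2)q_C)/2.
Substituting one into the other gives q_C = 1204/39 and q_E = 89.2821.

89.28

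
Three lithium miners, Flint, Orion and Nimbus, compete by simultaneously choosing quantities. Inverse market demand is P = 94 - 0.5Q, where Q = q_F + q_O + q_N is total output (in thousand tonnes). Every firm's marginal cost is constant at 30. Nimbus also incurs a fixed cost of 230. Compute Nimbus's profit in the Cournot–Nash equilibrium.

A representative firm's profit is π_i = q_i(94 - 0.5Q) - 30q_i.
Setting ∂π_i/∂q_i = 0 with rivals' quantities fixed: 64 - q_i - (1/2)·Σ_{j≠i} q_j = 0.
By symmetry each firm produces the same amount; substituting Σ_{j≠i} q_j = 2q_i yields q_i = 64/2 = 32.
Price P = 94 - (1/2)·96 = 46.
Nimbus's profit: (46 - 30)·32 - 230 = 282.

282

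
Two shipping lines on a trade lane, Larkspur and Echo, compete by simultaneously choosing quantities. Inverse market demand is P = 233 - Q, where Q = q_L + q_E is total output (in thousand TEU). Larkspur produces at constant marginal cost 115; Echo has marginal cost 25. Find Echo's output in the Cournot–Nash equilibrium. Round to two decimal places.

99.33

Larkspur's profit: π_L = (233 - Q)q_L - (115q_L). Setting ∂π_L/∂q_L = 0: 118 - 2q_L - (q_E) = 0.
Echo's first-order condition: 208 - 2q_E - (q_L) = 0.
So q_L = (118 - q_E)/2 and q_E = (208 - q_L)/2.
Solving the pair: q_L = 28/3, q_E = 298/3.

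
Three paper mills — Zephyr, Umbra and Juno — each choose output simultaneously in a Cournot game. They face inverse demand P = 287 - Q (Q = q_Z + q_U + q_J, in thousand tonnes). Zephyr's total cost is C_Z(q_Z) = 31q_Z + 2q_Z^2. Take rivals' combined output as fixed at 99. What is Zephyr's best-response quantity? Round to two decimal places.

26.17

With rivals' combined output fixed at 99, Zephyr's profit is π_Z = (287 - 99 - q_Z)q_Z - (31q_Z + 2q_Z²) = (188 - q_Z)q_Z - (31q_Z + 2q_Z²).
∂π_Z/∂q_Z = 157 - 6q_Z = 0, so q_Z = 157/6.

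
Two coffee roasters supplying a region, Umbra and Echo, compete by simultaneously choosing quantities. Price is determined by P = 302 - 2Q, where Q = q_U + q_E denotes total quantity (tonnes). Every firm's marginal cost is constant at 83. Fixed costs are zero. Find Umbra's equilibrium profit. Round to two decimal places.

2664.50

A representative firm's profit is π_i = q_i(302 - 2Q) - 83q_i.
First-order condition (treating rivals' output as given): 219 - 4q_i - 2q_j = 0.
With identical firms every q_j equals q_i, so q_j = q_i and 219 = 6q_i, giving q_i = 73/2.
Price P = 302 - 2·73 = 156.
Umbra's profit: (156 - 83)·(73/2) = 2664.5000.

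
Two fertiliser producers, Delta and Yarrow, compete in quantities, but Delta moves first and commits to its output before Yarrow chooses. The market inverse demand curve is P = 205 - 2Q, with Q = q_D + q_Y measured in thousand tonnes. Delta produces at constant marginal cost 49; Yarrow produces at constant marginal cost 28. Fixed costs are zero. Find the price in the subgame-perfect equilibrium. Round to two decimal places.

82.75

The follower Yarrow best-responds to any q_D: π_Y = (205 - 2Q)q_Y - 28q_Y.
∂π_Y/∂q_Y = 177 - 2q_D - 4q_Y = 0 gives the reaction function q_Y = (177 - 2q_D)/4.
Delta substitutes q_Y(q_D) into its own profit: π_D = q_D(205 - 2q_D - (177 - 2q_D)/2) - 49q_D = (233/2 - q_D)q_D - 49q_D.
The leader's first-order condition 135/2 - 2q_D = 0 yields q_D = 135/4.
Then q_Y = (177 - 2·(135/4))/4 = 219/8.
Total output Q = 489/8, so price P = 205 - 2·(489/8) = 331/4.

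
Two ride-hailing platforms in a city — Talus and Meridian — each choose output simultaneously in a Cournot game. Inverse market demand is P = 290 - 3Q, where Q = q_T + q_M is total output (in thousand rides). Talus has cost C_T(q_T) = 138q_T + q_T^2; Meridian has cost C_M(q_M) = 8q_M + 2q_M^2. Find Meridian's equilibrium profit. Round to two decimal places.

3213.65

Talus's profit: π_T = (290 - 3Q)q_T - (138q_T + q_T²). Setting ∂π_T/∂q_T = 0: 152 - 8q_T - 3(q_M) = 0.
Meridian's first-order condition: 282 - 10q_M - 3(q_T) = 0.
Best responses: q_T = (152 - 3q_M)/8, q_M = (282 - 3q_T)/10.
Solving the pair: q_T = 674/71, q_M = 1800/71.
Price P = 290 - 3·34.8451 = 185.4648.
Meridian's profit: 185.4648·(1800/71) - 8·(1800/71) - 2(1800/71)² = 3213.6481.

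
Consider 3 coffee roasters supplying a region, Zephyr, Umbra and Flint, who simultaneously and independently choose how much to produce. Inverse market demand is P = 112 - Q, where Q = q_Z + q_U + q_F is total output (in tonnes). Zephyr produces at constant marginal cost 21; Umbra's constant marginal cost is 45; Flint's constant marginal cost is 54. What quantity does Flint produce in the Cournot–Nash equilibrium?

Zephyr's profit: π_Z = (112 - Q)q_Z - (21q_Z). Setting ∂π_Z/∂q_Z = 0: 91 - 2q_Z - (q_U + q_F) = 0.
Umbra's profit: π_U = (112 - Q)q_U - (45q_U). Setting ∂π_U/∂q_U = 0: 67 - 2q_U - (q_Z + q_F) = 0.
Flint's profit: π_F = (112 - Q)q_F - (54q_F). Setting ∂π_F/∂q_F = 0: 58 - 2q_F - (q_Z + q_U) = 0.
Summing all 3 equations gives 216 − 4Q = 0, hence Q = 54.
Back-substituting: q_Z = (91 − 54) = 37, q_U = (67 − 54) = 13, q_F = (58 − 54) = 4.

4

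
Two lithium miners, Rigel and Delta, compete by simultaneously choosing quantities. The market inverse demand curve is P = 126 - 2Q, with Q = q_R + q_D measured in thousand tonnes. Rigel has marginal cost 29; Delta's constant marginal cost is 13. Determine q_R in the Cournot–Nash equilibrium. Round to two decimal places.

13.50

Rigel's profit: π_R = (126 - 2Q)q_R - (29q_R). Setting ∂π_R/∂q_R = 0: 97 - 4q_R - 2(q_D) = 0.
Delta's first-order condition: 113 - 4q_D - 2(q_R) = 0.
Rearranging gives the reaction functions q_R = (97 - 2q_D)/4 and q_D = (113 - 2q_R)/4.
Substituting one into the other gives q_R = 27/2 and q_D = 43/2.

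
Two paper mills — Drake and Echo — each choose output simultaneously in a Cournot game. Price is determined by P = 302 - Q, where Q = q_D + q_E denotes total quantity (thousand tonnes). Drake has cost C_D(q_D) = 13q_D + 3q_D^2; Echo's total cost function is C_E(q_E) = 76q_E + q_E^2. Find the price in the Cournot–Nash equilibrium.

Drake's profit: π_D = (302 - Q)q_D - (13q_D + 3q_D²). Setting ∂π_D/∂q_D = 0: 289 - 8q_D - (q_E) = 0.
Echo's profit: π_E = (302 - Q)q_E - (76q_E + q_E²). Setting ∂π_E/∂q_E = 0: 226 - 4q_E - (q_D) = 0.
Best responses: q_D = (289 - q_E)/8, q_E = (226 - q_D)/4.
Solving the pair: q_D = 30, q_E = 49.
Total output Q = 79, so price P = 302 - 79 = 223.

223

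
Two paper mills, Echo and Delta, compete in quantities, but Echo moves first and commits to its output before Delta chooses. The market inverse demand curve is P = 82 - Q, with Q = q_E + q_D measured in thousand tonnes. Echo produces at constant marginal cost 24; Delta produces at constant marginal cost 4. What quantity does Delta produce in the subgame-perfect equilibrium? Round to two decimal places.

Solve by backward induction. Given q_E, the follower Delta maximises π_D = (82 - q_E - q_D)q_D - 4q_D.
Setting the follower's marginal profit to zero, 78 - q_E - 2q_D = 0, i.e. q_D = (78 - q_E)/2.
The leader anticipates this reaction. Substituting into P = 82 - Q gives P = 43 - (1/2)q_E, so π_E = (43 - (1/2)q_E)q_E - 24q_E.
The leader's first-order condition 19 - q_E = 0 yields q_E = 19.
Then q_D = (78 - 19)/2 = 59/2.

29.50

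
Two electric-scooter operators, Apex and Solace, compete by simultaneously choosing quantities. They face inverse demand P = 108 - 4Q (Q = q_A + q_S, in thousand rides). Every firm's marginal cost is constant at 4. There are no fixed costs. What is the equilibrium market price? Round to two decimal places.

A representative firm's profit is π_i = q_i(108 - 4Q) - 4q_i.
Setting ∂π_i/∂q_i = 0 with rivals' quantities fixed: 104 - 8q_i - 4q_j = 0.
With identical firms every q_j equals q_i, so q_j = q_i and 104 = 12q_i, giving q_i = 26/3.
Total output Q = 52/3, so price P = 108 - 4·(52/3) = 116/3.

38.67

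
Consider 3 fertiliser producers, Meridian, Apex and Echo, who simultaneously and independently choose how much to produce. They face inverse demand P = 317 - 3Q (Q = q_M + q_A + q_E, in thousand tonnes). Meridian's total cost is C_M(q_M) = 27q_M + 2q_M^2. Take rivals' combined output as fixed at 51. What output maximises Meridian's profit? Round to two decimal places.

With rivals' combined output fixed at 51, Meridian's profit is π_M = (317 - 3·51 - 3q_M)q_M - (27q_M + 2q_M²) = (164 - 3q_M)q_M - (27q_M + 2q_M²).
∂π_M/∂q_M = 137 - 10q_M = 0, so q_M = 137/10.

13.70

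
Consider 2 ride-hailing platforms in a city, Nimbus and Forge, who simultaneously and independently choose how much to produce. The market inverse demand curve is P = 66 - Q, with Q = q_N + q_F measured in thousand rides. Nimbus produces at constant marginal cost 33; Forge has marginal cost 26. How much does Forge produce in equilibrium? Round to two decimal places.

15.67

Nimbus's profit: π_N = (66 - Q)q_N - (33q_N). Setting ∂π_N/∂q_N = 0: 33 - 2q_N - (q_F) = 0.
Forge's profit: π_F = (66 - Q)q_F - (26q_F). Setting ∂π_F/∂q_F = 0: 40 - 2q_F - (q_N) = 0.
Best responses: q_N = (33 - q_F)/2, q_F = (40 - q_N)/2.
Solving the pair: q_N = 26/3, q_F = 47/3.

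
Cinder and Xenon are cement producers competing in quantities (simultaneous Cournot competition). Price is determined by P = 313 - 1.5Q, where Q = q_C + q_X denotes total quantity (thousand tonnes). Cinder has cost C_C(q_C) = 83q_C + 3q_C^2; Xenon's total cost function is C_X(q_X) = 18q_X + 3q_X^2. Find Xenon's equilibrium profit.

3872

Cinder's profit: π_C = (313 - 1.5Q)q_C - (83q_C + 3q_C²). Setting ∂π_C/∂q_C = 0: 230 - 9q_C - (3/2)(q_X) = 0.
Xenon's profit: π_X = (313 - 1.5Q)q_X - (18q_X + 3q_X²). Setting ∂π_X/∂q_X = 0: 295 - 9q_X - (3/2)(q_C) = 0.
Best responses: q_C = (230 - (3/2)q_X)/9, q_X = (295 - (3/2)q_C)/9.
Substituting one into the other gives q_C = 62/3 and q_X = 88/3.
Price P = 313 - (3/2)·50 = 238.
Xenon's profit: 238·(88/3) - 18·(88/3) - 3(88/3)² = 3872.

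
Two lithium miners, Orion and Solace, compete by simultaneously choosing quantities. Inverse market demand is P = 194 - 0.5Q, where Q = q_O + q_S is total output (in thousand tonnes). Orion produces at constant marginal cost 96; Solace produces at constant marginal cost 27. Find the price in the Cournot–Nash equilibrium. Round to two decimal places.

Orion's profit: π_O = (194 - 0.5Q)q_O - (96q_O). Setting ∂π_O/∂q_O = 0: 98 - q_O - (1/2)(q_S) = 0.
Solace's first-order condition: 167 - q_S - (1/2)(q_O) = 0.
Best responses: q_O = (98 - (1/2)q_S), q_S = (167 - (1/2)q_O).
Substituting one into the other gives q_O = 58/3 and q_S = 472/3.
Total output Q = 530/3, so price P = 194 - (1/2)·(530/3) = 317/3.

105.67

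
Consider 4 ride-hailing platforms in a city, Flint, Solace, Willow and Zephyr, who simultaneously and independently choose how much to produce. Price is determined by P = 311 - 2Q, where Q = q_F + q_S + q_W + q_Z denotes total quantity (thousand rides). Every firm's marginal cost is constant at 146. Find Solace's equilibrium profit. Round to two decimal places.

544.50

Each firm earns π_i = (311 - 2Q)q_i - 146q_i.
First-order condition (treating rivals' output as given): 165 - 4q_i - 2·Σ_{j≠i} q_j = 0.
With identical firms every q_j equals q_i, so Σ_{j≠i} q_j = 3q_i and 165 = 10q_i, giving q_i = 33/2.
Price P = 311 - 2·66 = 179.
Solace's profit: (179 - 146)·(33/2) = 1089/2.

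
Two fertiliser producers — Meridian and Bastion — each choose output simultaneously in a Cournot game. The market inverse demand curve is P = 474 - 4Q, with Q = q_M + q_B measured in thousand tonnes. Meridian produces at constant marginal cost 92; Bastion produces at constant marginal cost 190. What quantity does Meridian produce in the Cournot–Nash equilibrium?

40

Meridian's profit: π_M = (474 - 4Q)q_M - (92q_M). Setting ∂π_M/∂q_M = 0: 382 - 8q_M - 4(q_B) = 0.
Bastion's first-order condition: 284 - 8q_B - 4(q_M) = 0.
So q_M = (382 - 4q_B)/8 and q_B = (284 - 4q_M)/8.
Solving the pair: q_M = 40, q_B = 31/2.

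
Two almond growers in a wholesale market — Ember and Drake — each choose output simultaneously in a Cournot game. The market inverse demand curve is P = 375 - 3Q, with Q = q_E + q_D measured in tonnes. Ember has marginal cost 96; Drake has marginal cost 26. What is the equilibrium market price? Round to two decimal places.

Ember's profit: π_E = (375 - 3Q)q_E - (96q_E). Setting ∂π_E/∂q_E = 0: 279 - 6q_E - 3(q_D) = 0.
Drake's profit: π_D = (375 - 3Q)q_D - (26q_D). Setting ∂π_D/∂q_D = 0: 349 - 6q_D - 3(q_E) = 0.
Rearranging gives the reaction functions q_E = (279 - 3q_D)/6 and q_D = (349 - 3q_E)/6.
Substituting one into the other gives q_E = 209/9 and q_D = 419/9.
Total output Q = 628/9, so price P = 375 - 3·(628/9) = 497/3.

165.67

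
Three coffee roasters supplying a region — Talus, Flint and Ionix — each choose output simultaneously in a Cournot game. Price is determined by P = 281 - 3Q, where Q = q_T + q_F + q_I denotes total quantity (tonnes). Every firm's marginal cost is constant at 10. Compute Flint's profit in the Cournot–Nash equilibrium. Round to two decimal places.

1530.02

A representative firm's profit is π_i = q_i(281 - 3Q) - 10q_i.
First-order condition (treating rivals' output as given): 271 - 6q_i - 3·Σ_{j≠i} q_j = 0.
With identical firms every q_j equals q_i, so Σ_{j≠i} q_j = 2q_i and 271 = 12q_i, giving q_i = 271/12.
Price P = 281 - 3·(271/4) = 311/4.
Flint's profit: (311/4 - 10)·(271/12) = 1530.0208.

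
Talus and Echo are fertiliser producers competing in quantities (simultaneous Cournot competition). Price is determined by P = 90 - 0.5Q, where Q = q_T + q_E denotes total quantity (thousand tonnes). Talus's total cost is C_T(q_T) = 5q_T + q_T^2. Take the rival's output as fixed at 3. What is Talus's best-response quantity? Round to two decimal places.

27.83

With the rival's output fixed at 3, Talus's profit is π_T = (90 - (1/2)·3 - (1/2)q_T)q_T - (5q_T + q_T²) = (177/2 - (1/2)q_T)q_T - (5q_T + q_T²).
∂π_T/∂q_T = 167/2 - 3q_T = 0, so q_T = 167/6.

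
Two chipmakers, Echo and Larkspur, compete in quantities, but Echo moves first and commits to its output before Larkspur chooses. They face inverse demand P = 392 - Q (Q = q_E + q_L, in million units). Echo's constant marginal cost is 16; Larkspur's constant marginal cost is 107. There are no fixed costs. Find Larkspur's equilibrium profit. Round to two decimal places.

Solve by backward induction. Given q_E, the follower Larkspur maximises π_L = (392 - q_E - q_L)q_L - 107q_L.
∂π_L/∂q_L = 285 - q_E - 2q_L = 0 gives the reaction function q_L = (285 - q_E)/2.
The leader anticipates this reaction. Substituting into P = 392 - Q gives P = 499/2 - (1/2)q_E, so π_E = (499/2 - (1/2)q_E)q_E - 16q_E.
Leader FOC: 467/2 - q_E = 0, so q_E = 467/2.
Then q_L = (285 - 467/2)/2 = 103/4.
Price P = 392 - 1037/4 = 531/4.
Larkspur's profit: (531/4 - 107)·(103/4) = 663.0625.

663.06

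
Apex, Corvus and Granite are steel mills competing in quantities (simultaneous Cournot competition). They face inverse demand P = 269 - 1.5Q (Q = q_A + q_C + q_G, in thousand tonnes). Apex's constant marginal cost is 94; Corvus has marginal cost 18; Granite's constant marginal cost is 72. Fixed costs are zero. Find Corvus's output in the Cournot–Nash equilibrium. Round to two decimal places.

63.50

Apex's profit: π_A = (269 - 1.5Q)q_A - (94q_A). Setting ∂π_A/∂q_A = 0: 175 - 3q_A - (3/2)(q_C + q_G) = 0.
Corvus's profit: π_C = (269 - 1.5Q)q_C - (18q_C). Setting ∂π_C/∂q_C = 0: 251 - 3q_C - (3/2)(q_A + q_G) = 0.
Granite's profit: π_G = (269 - 1.5Q)q_G - (72q_G). Setting ∂π_G/∂q_G = 0: 197 - 3q_G - (3/2)(q_A + q_C) = 0.
Adding the 3 first-order conditions: 623 − 6Q = 0, so Q = 623/6.
Back-substituting: q_A = (175 − 623/4)/(3/2) = 77/6, q_C = (251 − 623/4)/(3/2) = 127/2, q_G = (197 − 623/4)/(3/2) = 55/2.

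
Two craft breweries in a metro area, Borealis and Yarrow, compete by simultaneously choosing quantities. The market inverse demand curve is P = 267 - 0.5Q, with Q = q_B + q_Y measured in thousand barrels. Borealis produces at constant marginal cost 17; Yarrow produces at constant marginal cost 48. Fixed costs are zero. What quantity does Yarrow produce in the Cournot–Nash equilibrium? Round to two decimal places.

125.33

Borealis's profit: π_B = (267 - 0.5Q)q_B - (17q_B). Setting ∂π_B/∂q_B = 0: 250 - q_B - (1/2)(q_Y) = 0.
Yarrow's first-order condition: 219 - q_Y - (1/2)(q_B) = 0.
Best responses: q_B = (250 - (1/2)q_Y), q_Y = (219 - (1/2)q_B).
Solving the pair: q_B = 562/3, q_Y = 376/3.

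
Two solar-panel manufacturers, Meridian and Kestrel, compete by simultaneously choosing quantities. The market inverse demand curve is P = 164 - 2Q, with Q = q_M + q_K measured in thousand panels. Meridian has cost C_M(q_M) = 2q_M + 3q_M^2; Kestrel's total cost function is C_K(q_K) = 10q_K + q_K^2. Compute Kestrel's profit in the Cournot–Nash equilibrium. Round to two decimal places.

Meridian's profit: π_M = (164 - 2Q)q_M - (2q_M + 3q_M²). Setting ∂π_M/∂q_M = 0: 162 - 10q_M - 2(q_K) = 0.
Kestrel's first-order condition: 154 - 6q_K - 2(q_M) = 0.
Rearranging gives the reaction functions q_M = (162 - 2q_K)/10 and q_K = (154 - 2q_M)/6.
Solving the pair: q_M = 83/7, q_K = 152/7.
Price P = 164 - 2·(235/7) = 678/7.
Kestrel's profit: (678/7)·(152/7) - 10·(152/7) - (152/7)² = 1414.5306.

1414.53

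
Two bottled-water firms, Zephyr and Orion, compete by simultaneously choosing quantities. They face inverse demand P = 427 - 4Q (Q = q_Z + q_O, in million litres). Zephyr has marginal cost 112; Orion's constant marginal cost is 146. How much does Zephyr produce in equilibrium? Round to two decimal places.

29.08

Zephyr's profit: π_Z = (427 - 4Q)q_Z - (112q_Z). Setting ∂π_Z/∂q_Z = 0: 315 - 8q_Z - 4(q_O) = 0.
Orion's first-order condition: 281 - 8q_O - 4(q_Z) = 0.
Best responses: q_Z = (315 - 4q_O)/8, q_O = (281 - 4q_Z)/8.
Substituting one into the other gives q_Z = 349/12 and q_O = 247/12.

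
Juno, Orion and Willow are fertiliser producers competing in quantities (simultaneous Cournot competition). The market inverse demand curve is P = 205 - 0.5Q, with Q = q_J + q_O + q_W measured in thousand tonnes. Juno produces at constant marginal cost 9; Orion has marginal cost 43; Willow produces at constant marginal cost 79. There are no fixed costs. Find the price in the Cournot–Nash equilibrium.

Juno's profit: π_J = (205 - 0.5Q)q_J - (9q_J). Setting ∂π_J/∂q_J = 0: 196 - q_J - (1/2)(q_O + q_W) = 0.
Orion's first-order condition: 162 - q_O - (1/2)(q_J + q_W) = 0.
Willow's profit: π_W = (205 - 0.5Q)q_W - (79q_W). Setting ∂π_W/∂q_W = 0: 126 - q_W - (1/2)(q_J + q_O) = 0.
Adding the 3 first-order conditions: 484 − 2Q = 0, so Q = 242.
Back-substituting: q_J = (196 − 121)/(1/2) = 150, q_O = (162 − 121)/(1/2) = 82, q_W = (126 − 121)/(1/2) = 10.
Total output Q = 242, so price P = 205 - (1/2)·242 = 84.

84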